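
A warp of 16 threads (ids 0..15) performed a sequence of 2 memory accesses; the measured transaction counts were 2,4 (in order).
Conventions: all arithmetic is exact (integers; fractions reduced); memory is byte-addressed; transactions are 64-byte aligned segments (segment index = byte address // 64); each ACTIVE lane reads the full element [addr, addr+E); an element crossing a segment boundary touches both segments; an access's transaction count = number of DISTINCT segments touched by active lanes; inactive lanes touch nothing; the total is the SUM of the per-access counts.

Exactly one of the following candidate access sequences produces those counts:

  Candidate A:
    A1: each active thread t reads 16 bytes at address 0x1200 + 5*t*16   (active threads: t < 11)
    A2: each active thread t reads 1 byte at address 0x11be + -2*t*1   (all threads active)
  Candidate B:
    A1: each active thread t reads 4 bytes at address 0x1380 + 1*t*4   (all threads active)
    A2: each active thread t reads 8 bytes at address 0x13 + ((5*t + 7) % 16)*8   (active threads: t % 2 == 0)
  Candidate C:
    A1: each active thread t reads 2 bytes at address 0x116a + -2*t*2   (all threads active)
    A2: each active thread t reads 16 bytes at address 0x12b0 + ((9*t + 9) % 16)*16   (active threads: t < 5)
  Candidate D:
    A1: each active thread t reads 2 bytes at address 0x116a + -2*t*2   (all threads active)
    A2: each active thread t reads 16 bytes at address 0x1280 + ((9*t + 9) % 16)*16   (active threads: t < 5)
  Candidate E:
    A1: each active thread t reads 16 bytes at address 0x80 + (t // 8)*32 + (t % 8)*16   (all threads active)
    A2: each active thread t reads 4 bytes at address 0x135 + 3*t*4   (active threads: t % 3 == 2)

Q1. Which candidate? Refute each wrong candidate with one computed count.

A: A1 gives 11 transactions, not 2
B: A1 gives 1 transaction, not 2
C: A2 gives 3 transactions, not 4
E: A1 gives 3 transactions, not 2
D: all counts match (2,4)

Answer: D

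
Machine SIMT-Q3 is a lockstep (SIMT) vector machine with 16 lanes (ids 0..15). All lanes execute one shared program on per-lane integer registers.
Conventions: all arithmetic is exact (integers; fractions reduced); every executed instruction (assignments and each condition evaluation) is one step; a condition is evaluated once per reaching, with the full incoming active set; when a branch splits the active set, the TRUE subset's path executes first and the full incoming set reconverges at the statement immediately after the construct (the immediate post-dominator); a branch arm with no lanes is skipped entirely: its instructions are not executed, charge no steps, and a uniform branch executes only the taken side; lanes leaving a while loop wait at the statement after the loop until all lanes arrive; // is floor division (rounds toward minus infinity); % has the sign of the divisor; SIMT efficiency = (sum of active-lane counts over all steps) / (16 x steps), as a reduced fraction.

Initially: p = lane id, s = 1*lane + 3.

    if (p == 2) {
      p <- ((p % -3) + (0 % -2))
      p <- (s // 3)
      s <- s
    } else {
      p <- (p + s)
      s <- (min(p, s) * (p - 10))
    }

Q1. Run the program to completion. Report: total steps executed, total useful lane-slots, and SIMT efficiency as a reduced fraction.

Answer: 6 steps, 49 useful, 49/96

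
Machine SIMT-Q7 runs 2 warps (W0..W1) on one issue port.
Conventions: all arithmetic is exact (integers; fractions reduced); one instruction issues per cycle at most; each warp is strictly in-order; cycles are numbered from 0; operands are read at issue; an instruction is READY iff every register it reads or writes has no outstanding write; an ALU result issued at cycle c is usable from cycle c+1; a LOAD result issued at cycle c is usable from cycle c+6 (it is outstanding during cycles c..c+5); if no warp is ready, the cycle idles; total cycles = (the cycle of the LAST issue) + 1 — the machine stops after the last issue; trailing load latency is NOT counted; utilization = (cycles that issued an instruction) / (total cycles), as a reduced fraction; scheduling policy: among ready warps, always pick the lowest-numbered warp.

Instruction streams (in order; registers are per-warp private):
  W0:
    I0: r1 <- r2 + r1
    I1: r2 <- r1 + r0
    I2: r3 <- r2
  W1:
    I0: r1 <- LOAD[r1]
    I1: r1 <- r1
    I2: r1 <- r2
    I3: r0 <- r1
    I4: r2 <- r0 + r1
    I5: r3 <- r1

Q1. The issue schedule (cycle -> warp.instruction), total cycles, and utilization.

cycle 0: W0.I0
cycle 1: W0.I1
cycle 2: W0.I2
cycle 3: W1.I0
cycle 4: idle
cycle 5: idle
cycle 6: idle
cycle 7: idle
cycle 8: idle
cycle 9: W1.I1
cycle 10: W1.I2
cycle 11: W1.I3
cycle 12: W1.I4
cycle 13: W1.I5

Answer: 14 cycles, utilization 9/14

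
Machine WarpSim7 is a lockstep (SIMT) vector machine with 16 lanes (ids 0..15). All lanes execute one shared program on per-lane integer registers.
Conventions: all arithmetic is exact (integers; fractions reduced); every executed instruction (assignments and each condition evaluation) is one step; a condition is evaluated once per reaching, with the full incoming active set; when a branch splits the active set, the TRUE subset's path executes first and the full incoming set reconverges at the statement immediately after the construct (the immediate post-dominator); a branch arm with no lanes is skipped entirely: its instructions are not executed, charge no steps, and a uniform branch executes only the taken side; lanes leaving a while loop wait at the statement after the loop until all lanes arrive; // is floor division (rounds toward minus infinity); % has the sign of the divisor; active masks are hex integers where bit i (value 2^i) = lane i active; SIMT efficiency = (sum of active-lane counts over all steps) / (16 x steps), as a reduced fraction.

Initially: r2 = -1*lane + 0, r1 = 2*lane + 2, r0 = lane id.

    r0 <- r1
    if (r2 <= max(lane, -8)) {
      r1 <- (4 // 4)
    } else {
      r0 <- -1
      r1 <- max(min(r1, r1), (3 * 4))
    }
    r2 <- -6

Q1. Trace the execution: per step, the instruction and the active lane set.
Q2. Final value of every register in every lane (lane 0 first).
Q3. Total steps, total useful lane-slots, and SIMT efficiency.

step 0: r0 <- r1                     0xffff
step 1: eval (r2 <= max(lane, -8))   0xffff
step 2: r1 <- (4 // 4)               0xffff
step 3: r2 <- -6                     0xffff

Answer: 4 steps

r2: -6,-6,-6,-6,-6,-6,-6,-6,-6,-6,-6,-6,-6,-6,-6,-6
r1: 1,1,1,1,1,1,1,1,1,1,1,1,1,1,1,1
r0: 2,4,6,8,10,12,14,16,18,20,22,24,26,28,30,32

steps = 4; useful = 64; efficiency = 64/64 = 1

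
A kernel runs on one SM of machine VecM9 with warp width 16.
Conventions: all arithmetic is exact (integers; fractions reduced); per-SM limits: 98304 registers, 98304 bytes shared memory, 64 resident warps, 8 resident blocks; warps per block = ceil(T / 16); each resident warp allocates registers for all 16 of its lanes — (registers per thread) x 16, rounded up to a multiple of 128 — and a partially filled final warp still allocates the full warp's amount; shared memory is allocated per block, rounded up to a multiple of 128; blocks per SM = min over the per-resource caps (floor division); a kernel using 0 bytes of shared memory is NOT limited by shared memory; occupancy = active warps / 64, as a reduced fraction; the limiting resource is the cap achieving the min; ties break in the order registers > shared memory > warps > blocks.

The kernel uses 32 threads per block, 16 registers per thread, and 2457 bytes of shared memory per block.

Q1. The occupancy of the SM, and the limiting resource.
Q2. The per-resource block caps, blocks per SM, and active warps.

Answer: occupancy 1/4, limited by blocks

registers: 192 blocks
shared memory: 38 blocks
warps: 32 blocks
blocks: 8 blocks

Answer: 8 blocks, 16 active warps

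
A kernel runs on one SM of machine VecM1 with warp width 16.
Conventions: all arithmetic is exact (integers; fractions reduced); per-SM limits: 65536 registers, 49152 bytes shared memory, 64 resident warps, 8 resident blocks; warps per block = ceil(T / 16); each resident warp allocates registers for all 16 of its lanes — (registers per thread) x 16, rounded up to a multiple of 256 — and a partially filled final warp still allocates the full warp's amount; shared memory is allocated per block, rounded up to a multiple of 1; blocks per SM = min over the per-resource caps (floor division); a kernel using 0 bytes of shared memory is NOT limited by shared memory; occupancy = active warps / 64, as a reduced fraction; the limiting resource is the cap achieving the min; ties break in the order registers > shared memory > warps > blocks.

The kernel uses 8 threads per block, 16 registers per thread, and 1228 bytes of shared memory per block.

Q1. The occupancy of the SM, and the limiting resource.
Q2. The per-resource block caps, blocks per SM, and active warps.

Answer: occupancy 1/8, limited by blocks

registers: 256 blocks
shared memory: 40 blocks
warps: 64 blocks
blocks: 8 blocks

Answer: 8 blocks, 8 active warps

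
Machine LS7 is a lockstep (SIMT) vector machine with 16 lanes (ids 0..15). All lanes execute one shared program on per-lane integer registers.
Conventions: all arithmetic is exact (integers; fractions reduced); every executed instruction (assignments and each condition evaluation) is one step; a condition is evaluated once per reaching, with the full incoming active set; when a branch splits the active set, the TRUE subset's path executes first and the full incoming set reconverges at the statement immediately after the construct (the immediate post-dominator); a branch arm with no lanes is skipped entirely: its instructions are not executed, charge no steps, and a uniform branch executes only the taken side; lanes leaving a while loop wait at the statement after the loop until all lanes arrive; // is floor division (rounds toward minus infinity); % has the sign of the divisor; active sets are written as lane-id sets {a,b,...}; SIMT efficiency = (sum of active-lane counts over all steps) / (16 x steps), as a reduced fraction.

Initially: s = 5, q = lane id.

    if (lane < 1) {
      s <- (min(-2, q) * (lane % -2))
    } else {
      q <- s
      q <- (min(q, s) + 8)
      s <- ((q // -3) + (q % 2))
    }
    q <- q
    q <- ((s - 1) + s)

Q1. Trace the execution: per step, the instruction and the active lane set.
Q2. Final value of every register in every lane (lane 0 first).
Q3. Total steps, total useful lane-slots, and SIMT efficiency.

step 0: eval (lane < 1)              {0,1,2,3,4,5,6,7,8,9,10,11,12,13,14,15}
step 1: s <- (min(-2, q) * (lane % -2)) {0}
step 2: q <- s                       {1,2,3,4,5,6,7,8,9,10,11,12,13,14,15}
step 3: q <- (min(q, s) + 8)         {1,2,3,4,5,6,7,8,9,10,11,12,13,14,15}
step 4: s <- ((q // -3) + (q % 2))   {1,2,3,4,5,6,7,8,9,10,11,12,13,14,15}
step 5: q <- q                       {0,1,2,3,4,5,6,7,8,9,10,11,12,13,14,15}
step 6: q <- ((s - 1) + s)           {0,1,2,3,4,5,6,7,8,9,10,11,12,13,14,15}

Answer: 7 steps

s: 0,-4,-4,-4,-4,-4,-4,-4,-4,-4,-4,-4,-4,-4,-4,-4
q: -1,-9,-9,-9,-9,-9,-9,-9,-9,-9,-9,-9,-9,-9,-9,-9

steps = 7; useful = 94; efficiency = 94/112 = 47/56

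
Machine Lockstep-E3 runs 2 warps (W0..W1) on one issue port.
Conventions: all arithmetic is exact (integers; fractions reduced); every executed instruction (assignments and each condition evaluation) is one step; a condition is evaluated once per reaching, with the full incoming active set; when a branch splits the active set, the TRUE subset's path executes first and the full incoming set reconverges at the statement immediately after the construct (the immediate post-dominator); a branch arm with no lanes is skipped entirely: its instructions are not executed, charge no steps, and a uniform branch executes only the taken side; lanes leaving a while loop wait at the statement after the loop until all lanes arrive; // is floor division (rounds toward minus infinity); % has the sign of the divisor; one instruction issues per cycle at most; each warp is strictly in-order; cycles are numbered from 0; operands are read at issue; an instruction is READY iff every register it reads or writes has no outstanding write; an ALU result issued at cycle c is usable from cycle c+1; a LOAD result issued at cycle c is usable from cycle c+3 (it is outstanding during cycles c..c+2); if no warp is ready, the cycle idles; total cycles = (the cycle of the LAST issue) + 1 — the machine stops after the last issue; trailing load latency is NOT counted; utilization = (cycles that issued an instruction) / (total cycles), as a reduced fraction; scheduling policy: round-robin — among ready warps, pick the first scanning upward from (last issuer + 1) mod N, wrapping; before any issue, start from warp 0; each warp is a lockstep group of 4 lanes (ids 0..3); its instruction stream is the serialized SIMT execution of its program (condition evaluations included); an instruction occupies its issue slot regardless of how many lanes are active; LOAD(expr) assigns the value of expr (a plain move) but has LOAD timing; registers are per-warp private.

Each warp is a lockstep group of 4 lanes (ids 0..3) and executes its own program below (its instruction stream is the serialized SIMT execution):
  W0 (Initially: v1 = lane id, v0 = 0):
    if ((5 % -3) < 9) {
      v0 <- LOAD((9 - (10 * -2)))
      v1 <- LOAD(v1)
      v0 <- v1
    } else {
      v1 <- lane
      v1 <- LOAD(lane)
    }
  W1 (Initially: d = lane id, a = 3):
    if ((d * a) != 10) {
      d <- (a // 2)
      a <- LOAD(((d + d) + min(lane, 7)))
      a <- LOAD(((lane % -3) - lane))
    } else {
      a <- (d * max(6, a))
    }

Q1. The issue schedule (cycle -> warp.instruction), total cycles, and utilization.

cycle 0: W0.I0
cycle 1: W1.I0
cycle 2: W0.I1
cycle 3: W1.I1
cycle 4: W0.I2
cycle 5: W1.I2
cycle 6: idle
cycle 7: W0.I3
cycle 8: W1.I3

Answer: 9 cycles, utilization 8/9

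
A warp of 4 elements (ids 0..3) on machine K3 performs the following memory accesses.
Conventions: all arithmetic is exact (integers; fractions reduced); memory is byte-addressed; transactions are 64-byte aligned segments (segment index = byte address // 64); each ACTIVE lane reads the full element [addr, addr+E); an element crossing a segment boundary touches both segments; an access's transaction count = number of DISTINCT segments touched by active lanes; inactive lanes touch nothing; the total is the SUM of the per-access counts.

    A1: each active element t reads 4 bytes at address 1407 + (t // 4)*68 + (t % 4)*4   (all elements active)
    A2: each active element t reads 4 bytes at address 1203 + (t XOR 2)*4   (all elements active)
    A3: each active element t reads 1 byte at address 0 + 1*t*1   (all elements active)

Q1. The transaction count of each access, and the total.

A1: 2 transactions
A2: 2 transactions
A3: 1 transaction

Answer: 2,2,1; total 5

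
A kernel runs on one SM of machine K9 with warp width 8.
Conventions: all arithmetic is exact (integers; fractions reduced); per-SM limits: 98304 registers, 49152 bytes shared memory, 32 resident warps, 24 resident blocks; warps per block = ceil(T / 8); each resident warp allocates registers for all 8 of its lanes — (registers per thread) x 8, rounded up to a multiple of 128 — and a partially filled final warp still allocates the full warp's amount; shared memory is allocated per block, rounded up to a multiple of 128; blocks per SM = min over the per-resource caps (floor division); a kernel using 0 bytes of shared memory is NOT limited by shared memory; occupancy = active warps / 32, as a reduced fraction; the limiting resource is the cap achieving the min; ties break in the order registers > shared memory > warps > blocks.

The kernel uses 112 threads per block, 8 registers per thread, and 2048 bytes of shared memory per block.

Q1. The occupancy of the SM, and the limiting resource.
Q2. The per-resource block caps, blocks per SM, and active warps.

Answer: occupancy 7/8, limited by warps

registers: 54 blocks
shared memory: 24 blocks
warps: 2 blocks
blocks: 24 blocks

Answer: 2 blocks, 28 active warps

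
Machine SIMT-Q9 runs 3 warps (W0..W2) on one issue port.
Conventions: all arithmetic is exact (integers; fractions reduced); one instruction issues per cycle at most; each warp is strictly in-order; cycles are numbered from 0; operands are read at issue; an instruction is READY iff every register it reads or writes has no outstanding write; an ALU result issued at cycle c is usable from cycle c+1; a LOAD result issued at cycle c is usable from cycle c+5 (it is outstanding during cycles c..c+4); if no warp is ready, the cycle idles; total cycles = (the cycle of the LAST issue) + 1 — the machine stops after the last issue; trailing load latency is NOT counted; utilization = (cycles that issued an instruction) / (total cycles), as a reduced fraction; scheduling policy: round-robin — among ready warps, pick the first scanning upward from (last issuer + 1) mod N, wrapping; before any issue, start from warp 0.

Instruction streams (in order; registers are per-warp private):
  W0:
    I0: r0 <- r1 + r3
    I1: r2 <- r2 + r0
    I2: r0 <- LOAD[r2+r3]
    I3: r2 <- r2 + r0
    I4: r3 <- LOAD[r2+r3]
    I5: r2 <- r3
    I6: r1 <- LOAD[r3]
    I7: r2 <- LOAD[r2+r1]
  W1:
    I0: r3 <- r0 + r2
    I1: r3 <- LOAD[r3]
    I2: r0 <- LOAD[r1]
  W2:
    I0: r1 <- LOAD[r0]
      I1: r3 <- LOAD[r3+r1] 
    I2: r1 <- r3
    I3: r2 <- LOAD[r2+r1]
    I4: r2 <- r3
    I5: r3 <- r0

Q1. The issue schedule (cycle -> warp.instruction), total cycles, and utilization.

cycle 0: W0.I0
cycle 1: W1.I0
cycle 2: W2.I0
cycle 3: W0.I1
cycle 4: W1.I1
cycle 5: W0.I2
cycle 6: W1.I2
cycle 7: W2.I1
cycle 8: idle
cycle 9: idle
cycle 10: W0.I3
cycle 11: W0.I4
cycle 12: W2.I2
cycle 13: W2.I3
cycle 14: idle
cycle 15: idle
cycle 16: W0.I5
cycle 17: W0.I6
cycle 18: W2.I4
cycle 19: W2.I5
cycle 20: idle
cycle 21: idle
cycle 22: W0.I7

Answer: 23 cycles, utilization 17/23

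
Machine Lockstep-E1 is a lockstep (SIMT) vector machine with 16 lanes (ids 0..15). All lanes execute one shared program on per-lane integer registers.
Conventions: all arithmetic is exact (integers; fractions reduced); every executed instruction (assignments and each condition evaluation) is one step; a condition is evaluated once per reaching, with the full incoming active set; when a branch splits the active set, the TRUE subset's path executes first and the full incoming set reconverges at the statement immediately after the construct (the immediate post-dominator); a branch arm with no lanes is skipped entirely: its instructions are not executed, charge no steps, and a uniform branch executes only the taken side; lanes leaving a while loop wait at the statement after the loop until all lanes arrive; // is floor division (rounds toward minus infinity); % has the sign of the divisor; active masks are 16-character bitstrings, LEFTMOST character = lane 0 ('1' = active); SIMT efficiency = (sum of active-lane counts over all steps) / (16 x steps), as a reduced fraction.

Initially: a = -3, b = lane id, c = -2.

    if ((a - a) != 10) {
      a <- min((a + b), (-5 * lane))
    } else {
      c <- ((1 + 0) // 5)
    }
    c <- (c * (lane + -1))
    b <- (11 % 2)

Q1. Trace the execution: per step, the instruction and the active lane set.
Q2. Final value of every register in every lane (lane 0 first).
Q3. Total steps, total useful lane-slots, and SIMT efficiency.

step 0: eval ((a - a) != 10)         1111111111111111
step 1: a <- min((a + b), (-5 * lane)) 1111111111111111
step 2: c <- (c * (lane + -1))       1111111111111111
step 3: b <- (11 % 2)                1111111111111111

Answer: 4 steps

a: -3,-5,-10,-15,-20,-25,-30,-35,-40,-45,-50,-55,-60,-65,-70,-75
b: 1,1,1,1,1,1,1,1,1,1,1,1,1,1,1,1
c: 2,0,-2,-4,-6,-8,-10,-12,-14,-16,-18,-20,-22,-24,-26,-28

steps = 4; useful = 64; efficiency = 64/64 = 1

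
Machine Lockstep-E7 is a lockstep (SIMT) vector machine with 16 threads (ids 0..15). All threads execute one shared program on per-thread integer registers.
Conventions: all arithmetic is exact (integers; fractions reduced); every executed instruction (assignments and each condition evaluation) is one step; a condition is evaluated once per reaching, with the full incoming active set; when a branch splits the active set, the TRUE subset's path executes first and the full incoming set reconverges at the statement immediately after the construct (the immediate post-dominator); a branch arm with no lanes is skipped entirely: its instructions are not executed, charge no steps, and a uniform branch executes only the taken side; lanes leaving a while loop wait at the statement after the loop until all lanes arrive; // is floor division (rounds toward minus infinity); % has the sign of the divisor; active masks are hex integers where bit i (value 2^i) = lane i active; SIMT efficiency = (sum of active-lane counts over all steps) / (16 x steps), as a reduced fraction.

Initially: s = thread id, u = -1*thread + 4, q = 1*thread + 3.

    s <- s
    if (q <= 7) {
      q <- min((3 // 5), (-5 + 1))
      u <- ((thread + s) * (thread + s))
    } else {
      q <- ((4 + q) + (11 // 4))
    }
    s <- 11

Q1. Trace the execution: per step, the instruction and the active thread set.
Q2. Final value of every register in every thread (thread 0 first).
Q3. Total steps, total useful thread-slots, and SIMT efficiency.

step 0: s <- s                       0xffff
step 1: eval (q <= 7)                0xffff
step 2: q <- min((3 // 5), (-5 + 1)) 0x001f
step 3: u <- ((thread + s) * (thread + s)) 0x001f
step 4: q <- ((4 + q) + (11 // 4))   0xffe0
step 5: s <- 11                      0xffff

Answer: 6 steps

s: 11,11,11,11,11,11,11,11,11,11,11,11,11,11,11,11
u: 0,4,16,36,64,-1,-2,-3,-4,-5,-6,-7,-8,-9,-10,-11
q: -4,-4,-4,-4,-4,14,15,16,17,18,19,20,21,22,23,24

steps = 6; useful = 69; efficiency = 69/96 = 23/32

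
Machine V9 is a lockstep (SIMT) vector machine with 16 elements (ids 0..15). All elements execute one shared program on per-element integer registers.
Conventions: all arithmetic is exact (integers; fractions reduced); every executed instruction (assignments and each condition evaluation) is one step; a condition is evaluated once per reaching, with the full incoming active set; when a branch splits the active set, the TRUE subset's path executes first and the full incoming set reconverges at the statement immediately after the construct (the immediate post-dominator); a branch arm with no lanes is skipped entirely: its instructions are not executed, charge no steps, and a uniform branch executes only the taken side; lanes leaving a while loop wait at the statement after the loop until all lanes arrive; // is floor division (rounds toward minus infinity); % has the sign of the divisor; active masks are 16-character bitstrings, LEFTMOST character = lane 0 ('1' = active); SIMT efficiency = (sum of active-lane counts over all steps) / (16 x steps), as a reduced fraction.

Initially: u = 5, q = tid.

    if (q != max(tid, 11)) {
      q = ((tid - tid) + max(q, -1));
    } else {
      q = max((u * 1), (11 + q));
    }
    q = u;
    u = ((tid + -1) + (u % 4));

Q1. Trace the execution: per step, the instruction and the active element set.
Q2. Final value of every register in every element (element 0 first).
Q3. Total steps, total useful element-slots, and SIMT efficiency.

step 0: eval (q != max(tid, 11))     1111111111111111
step 1: q <- ((tid - tid) + max(q, -1)) 1111111111100000
step 2: q <- max((u * 1), (11 + q))  0000000000011111
step 3: q <- u                       1111111111111111
step 4: u <- ((tid + -1) + (u % 4))  1111111111111111

Answer: 5 steps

u: 0,1,2,3,4,5,6,7,8,9,10,11,12,13,14,15
q: 5,5,5,5,5,5,5,5,5,5,5,5,5,5,5,5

steps = 5; useful = 64; efficiency = 64/80 = 4/5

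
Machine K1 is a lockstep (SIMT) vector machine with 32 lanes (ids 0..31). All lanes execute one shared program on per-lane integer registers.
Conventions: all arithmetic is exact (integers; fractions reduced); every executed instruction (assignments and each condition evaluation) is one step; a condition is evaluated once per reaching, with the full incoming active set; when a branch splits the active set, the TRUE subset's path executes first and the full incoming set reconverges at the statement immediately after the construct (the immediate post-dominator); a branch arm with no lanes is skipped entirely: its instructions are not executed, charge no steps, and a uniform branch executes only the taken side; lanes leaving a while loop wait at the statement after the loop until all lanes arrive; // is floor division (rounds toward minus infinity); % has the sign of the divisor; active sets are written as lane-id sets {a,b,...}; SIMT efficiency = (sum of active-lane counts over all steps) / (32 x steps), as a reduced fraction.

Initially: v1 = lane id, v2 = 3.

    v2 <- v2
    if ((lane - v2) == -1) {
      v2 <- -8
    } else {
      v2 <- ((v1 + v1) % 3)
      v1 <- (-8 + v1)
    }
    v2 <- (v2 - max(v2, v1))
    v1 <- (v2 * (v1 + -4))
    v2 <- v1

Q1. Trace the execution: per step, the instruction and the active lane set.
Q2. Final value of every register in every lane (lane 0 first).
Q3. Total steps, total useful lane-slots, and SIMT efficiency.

step 0: v2 <- v2                     {0,1,2,3,4,5,6,7,8,9,10,11,12,13,14,15,16,17,18,19,20,21,22,23,24,25,26,27,28,29,30,31}
step 1: eval ((lane - v2) == -1)     {0,1,2,3,4,5,6,7,8,9,10,11,12,13,14,15,16,17,18,19,20,21,22,23,24,25,26,27,28,29,30,31}
step 2: v2 <- -8                     {2}
step 3: v2 <- ((v1 + v1) % 3)        {0,1,3,4,5,6,7,8,9,10,11,12,13,14,15,16,17,18,19,20,21,22,23,24,25,26,27,28,29,30,31}
step 4: v1 <- (-8 + v1)              {0,1,3,4,5,6,7,8,9,10,11,12,13,14,15,16,17,18,19,20,21,22,23,24,25,26,27,28,29,30,31}
step 5: v2 <- (v2 - max(v2, v1))     {0,1,2,3,4,5,6,7,8,9,10,11,12,13,14,15,16,17,18,19,20,21,22,23,24,25,26,27,28,29,30,31}
step 6: v1 <- (v2 * (v1 + -4))       {0,1,2,3,4,5,6,7,8,9,10,11,12,13,14,15,16,17,18,19,20,21,22,23,24,25,26,27,28,29,30,31}
step 7: v2 <- v1                     {0,1,2,3,4,5,6,7,8,9,10,11,12,13,14,15,16,17,18,19,20,21,22,23,24,25,26,27,28,29,30,31}

Answer: 8 steps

v1: 0,0,20,0,0,0,0,0,0,3,0,2,0,-3,-10,-21,-24,-40,-60,-63,-88,-117,-120,-154,-192,-195,-238,-285,-288,-340,-396,-399
v2: 0,0,20,0,0,0,0,0,0,3,0,2,0,-3,-10,-21,-24,-40,-60,-63,-88,-117,-120,-154,-192,-195,-238,-285,-288,-340,-396,-399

steps = 8; useful = 223; efficiency = 223/256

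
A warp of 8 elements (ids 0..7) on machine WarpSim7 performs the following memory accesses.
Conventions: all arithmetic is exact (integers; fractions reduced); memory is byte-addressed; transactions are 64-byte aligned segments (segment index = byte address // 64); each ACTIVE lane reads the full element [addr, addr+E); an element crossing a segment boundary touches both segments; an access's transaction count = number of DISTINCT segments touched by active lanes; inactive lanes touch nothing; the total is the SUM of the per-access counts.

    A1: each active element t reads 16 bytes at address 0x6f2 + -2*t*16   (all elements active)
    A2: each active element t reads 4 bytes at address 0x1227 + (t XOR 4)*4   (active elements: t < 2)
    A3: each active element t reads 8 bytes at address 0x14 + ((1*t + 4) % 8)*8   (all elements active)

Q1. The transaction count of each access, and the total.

A1: 5 transactions
A2: 1 transaction
A3: 2 transactions

Answer: 5,1,2; total 8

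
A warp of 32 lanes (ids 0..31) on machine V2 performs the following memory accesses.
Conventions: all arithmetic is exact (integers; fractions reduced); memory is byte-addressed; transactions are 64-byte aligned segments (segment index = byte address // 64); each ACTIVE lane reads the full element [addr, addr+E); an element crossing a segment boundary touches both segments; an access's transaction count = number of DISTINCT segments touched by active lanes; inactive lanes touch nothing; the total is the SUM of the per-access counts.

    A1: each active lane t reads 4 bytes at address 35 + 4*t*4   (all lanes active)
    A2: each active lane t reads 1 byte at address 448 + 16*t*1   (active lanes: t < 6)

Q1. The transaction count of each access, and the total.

A1: 9 transactions
A2: 2 transactions

Answer: 9,2; total 11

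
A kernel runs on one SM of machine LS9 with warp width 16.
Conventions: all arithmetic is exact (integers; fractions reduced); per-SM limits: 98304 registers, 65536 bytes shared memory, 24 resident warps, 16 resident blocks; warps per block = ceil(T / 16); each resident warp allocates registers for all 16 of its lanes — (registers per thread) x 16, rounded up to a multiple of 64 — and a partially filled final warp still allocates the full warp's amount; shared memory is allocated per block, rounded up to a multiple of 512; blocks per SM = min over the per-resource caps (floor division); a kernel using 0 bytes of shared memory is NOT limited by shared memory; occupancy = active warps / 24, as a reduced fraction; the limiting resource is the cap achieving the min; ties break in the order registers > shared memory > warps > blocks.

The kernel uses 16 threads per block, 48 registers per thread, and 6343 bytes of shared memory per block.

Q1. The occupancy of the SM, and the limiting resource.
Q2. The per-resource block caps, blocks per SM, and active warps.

Answer: occupancy 3/8, limited by shared memory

registers: 128 blocks
shared memory: 9 blocks
warps: 24 blocks
blocks: 16 blocks

Answer: 9 blocks, 9 active warps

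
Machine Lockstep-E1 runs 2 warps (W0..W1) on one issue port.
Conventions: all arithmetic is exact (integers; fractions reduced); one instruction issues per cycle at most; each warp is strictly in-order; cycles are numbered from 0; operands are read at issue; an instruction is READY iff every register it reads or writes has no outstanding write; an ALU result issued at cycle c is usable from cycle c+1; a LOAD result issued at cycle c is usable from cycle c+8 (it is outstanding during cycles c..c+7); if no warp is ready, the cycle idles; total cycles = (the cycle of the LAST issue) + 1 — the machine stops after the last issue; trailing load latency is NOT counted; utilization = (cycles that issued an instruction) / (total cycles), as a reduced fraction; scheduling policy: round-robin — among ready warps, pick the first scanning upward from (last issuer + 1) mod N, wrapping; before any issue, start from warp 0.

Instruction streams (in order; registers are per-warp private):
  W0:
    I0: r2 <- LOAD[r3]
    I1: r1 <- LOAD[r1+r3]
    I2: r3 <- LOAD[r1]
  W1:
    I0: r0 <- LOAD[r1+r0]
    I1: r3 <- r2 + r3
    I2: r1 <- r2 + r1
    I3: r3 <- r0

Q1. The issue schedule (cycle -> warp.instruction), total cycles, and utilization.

cycle 0: W0.I0
cycle 1: W1.I0
cycle 2: W0.I1
cycle 3: W1.I1
cycle 4: W1.I2
cycle 5: idle
cycle 6: idle
cycle 7: idle
cycle 8: idle
cycle 9: W1.I3
cycle 10: W0.I2

Answer: 11 cycles, utilization 7/11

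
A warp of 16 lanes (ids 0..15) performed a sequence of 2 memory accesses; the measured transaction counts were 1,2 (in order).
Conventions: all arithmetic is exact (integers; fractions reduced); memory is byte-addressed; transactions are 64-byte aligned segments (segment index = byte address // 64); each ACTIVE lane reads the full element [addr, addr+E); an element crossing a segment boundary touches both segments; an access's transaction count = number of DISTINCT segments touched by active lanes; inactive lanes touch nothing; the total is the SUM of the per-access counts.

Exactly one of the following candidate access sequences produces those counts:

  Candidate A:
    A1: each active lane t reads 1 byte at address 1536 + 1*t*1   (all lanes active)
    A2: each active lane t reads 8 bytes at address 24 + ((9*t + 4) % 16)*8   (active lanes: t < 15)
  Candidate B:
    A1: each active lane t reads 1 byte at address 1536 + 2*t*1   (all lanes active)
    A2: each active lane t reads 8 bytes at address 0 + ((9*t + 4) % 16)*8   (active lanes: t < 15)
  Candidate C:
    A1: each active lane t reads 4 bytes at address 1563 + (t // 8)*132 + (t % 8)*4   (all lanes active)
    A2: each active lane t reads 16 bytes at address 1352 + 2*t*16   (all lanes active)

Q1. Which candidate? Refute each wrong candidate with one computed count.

A: A2 gives 3 transactions, not 2
C: A1 gives 2 transactions, not 1
B: all counts match (1,2)

Answer: B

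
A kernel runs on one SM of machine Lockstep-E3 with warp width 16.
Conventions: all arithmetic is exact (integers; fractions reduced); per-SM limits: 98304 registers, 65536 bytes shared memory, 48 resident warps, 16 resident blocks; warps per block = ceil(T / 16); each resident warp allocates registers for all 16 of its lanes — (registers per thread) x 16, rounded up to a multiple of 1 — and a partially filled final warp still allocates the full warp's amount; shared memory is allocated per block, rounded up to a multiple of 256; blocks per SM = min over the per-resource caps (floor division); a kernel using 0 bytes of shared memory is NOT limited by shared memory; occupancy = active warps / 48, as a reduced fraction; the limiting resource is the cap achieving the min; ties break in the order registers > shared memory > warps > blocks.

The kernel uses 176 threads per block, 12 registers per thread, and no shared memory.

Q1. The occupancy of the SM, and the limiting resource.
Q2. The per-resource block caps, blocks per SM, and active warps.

Answer: occupancy 11/12, limited by warps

registers: 46 blocks
shared memory: no limit (kernel uses none)
warps: 4 blocks
blocks: 16 blocks

Answer: 4 blocks, 44 active warps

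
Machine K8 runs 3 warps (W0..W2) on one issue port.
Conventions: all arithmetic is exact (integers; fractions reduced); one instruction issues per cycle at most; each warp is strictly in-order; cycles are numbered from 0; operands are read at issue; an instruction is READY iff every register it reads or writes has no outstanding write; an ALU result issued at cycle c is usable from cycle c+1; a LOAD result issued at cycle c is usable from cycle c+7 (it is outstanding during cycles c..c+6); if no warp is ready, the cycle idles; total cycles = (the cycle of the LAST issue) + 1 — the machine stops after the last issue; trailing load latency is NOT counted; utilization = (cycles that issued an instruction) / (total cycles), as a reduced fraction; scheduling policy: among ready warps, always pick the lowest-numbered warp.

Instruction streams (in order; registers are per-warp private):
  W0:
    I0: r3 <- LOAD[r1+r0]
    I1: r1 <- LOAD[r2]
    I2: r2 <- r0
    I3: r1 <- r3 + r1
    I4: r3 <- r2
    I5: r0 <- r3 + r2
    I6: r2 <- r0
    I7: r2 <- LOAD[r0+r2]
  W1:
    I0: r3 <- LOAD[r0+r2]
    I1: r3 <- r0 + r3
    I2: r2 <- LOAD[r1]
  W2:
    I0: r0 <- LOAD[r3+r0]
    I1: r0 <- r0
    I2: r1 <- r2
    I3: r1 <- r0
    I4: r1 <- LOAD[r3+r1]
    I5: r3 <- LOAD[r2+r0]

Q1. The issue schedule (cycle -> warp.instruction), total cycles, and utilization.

cycle 0: W0.I0
cycle 1: W0.I1
cycle 2: W0.I2
cycle 3: W1.I0
cycle 4: W2.I0
cycle 5: idle
cycle 6: idle
cycle 7: idle
cycle 8: W0.I3
cycle 9: W0.I4
cycle 10: W0.I5
cycle 11: W0.I6
cycle 12: W0.I7
cycle 13: W1.I1
cycle 14: W1.I2
cycle 15: W2.I1
cycle 16: W2.I2
cycle 17: W2.I3
cycle 18: W2.I4
cycle 19: W2.I5

Answer: 20 cycles, utilization 17/20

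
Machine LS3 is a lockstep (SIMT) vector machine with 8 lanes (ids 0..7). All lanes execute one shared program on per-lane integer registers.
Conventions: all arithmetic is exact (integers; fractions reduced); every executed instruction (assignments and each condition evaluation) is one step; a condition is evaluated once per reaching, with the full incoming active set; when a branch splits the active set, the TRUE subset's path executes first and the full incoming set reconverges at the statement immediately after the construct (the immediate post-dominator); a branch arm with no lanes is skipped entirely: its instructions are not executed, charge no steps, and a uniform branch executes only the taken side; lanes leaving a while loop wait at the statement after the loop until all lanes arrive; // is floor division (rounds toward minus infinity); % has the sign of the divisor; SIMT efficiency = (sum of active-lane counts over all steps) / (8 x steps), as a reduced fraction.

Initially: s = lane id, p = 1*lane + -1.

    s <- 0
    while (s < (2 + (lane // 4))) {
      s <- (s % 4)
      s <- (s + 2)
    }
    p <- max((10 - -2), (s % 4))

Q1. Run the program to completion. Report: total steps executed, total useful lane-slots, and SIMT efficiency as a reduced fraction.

Answer: 9 steps, 60 useful, 5/6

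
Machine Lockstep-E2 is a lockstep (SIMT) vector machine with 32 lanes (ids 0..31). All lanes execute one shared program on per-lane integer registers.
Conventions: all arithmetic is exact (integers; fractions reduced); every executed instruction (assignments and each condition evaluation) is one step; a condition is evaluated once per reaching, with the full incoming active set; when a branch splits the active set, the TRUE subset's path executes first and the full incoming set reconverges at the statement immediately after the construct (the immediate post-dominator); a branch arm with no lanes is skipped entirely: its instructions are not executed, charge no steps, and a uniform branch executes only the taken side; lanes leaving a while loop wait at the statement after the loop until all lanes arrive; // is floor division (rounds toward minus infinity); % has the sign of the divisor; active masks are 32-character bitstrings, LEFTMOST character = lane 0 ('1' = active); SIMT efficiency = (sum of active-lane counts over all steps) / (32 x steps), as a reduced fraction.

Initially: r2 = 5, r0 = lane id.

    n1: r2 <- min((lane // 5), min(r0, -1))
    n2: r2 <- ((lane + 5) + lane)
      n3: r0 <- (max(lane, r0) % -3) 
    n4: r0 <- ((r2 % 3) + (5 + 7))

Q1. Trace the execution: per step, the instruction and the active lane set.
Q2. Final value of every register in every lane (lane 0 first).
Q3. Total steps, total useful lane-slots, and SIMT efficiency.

step 0: r2 <- min((lane // 5), min(r0, -1)) 11111111111111111111111111111111
step 1: r2 <- ((lane + 5) + lane)    11111111111111111111111111111111
step 2: r0 <- (max(lane, r0) % -3)   11111111111111111111111111111111
step 3: r0 <- ((r2 % 3) + (5 + 7))   11111111111111111111111111111111

Answer: 4 steps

r2: 5,7,9,11,13,15,17,19,21,23,25,27,29,31,33,35,37,39,41,43,45,47,49,51,53,55,57,59,61,63,65,67
r0: 14,13,12,14,13,12,14,13,12,14,13,12,14,13,12,14,13,12,14,13,12,14,13,12,14,13,12,14,13,12,14,13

steps = 4; useful = 128; efficiency = 128/128 = 1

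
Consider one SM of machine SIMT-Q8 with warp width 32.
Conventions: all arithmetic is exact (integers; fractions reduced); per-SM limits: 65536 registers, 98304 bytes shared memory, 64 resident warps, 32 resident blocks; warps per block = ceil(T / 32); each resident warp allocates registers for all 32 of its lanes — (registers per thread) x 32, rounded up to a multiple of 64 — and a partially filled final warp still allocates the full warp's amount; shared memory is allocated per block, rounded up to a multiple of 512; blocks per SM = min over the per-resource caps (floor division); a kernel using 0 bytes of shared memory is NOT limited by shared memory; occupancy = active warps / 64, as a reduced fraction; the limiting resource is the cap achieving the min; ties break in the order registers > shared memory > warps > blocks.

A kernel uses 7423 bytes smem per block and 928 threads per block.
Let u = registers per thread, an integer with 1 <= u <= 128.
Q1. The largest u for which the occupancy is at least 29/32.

Answer: u = 34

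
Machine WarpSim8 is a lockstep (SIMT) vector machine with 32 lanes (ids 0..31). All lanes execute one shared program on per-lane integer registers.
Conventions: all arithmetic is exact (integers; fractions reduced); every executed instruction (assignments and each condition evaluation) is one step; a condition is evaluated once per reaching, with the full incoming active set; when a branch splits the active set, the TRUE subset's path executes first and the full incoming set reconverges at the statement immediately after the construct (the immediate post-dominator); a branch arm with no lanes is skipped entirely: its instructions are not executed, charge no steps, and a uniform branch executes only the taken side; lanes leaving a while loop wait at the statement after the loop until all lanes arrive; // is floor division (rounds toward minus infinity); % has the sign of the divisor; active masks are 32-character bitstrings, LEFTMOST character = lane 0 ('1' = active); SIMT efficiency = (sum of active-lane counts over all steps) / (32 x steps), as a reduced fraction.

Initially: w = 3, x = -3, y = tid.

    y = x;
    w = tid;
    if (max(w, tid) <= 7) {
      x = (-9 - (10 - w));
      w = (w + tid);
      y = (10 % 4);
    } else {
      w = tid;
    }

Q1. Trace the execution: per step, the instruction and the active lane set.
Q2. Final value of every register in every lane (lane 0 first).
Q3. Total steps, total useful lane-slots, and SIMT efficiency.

step 0: y <- x                       11111111111111111111111111111111
step 1: w <- tid                     11111111111111111111111111111111
step 2: eval (max(w, tid) <= 7)      11111111111111111111111111111111
step 3: x <- (-9 - (10 - w))         11111111000000000000000000000000
step 4: w <- (w + tid)               11111111000000000000000000000000
step 5: y <- (10 % 4)                11111111000000000000000000000000
step 6: w <- tid                     00000000111111111111111111111111

Answer: 7 steps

w: 0,2,4,6,8,10,12,14,8,9,10,11,12,13,14,15,16,17,18,19,20,21,22,23,24,25,26,27,28,29,30,31
x: -19,-18,-17,-16,-15,-14,-13,-12,-3,-3,-3,-3,-3,-3,-3,-3,-3,-3,-3,-3,-3,-3,-3,-3,-3,-3,-3,-3,-3,-3,-3,-3
y: 2,2,2,2,2,2,2,2,-3,-3,-3,-3,-3,-3,-3,-3,-3,-3,-3,-3,-3,-3,-3,-3,-3,-3,-3,-3,-3,-3,-3,-3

steps = 7; useful = 144; efficiency = 144/224 = 9/14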